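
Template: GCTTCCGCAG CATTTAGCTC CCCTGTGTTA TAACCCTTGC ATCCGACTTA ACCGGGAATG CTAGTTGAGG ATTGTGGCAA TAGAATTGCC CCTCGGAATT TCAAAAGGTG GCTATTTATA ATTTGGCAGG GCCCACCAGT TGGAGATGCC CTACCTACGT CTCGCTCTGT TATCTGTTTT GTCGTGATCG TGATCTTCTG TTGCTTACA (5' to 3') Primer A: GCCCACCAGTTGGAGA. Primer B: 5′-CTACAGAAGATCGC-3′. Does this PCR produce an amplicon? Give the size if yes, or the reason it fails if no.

Primer B (CTACAGAAGATCGC) does not match the top strand, and its reverse complement GCGATCTTCTGTAG does not match either.
With no annealing site for primer B, no amplification occurs.

No product — primer B has no binding site in the template.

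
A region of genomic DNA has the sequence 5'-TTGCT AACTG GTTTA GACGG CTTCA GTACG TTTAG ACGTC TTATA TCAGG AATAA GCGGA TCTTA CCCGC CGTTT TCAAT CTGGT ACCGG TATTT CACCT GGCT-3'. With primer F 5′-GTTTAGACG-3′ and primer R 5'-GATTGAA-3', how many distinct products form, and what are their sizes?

The forward primer GTTTAGACG matches the top strand at positions 11–19, 30–38.
The reverse primer's reverse complement is TTCAATC, matching at positions 75–81.
Each forward site pairs with the reverse site to give a product ending at position 81: sizes 71, 52 bp.

Two products: 71 bp, 52 bp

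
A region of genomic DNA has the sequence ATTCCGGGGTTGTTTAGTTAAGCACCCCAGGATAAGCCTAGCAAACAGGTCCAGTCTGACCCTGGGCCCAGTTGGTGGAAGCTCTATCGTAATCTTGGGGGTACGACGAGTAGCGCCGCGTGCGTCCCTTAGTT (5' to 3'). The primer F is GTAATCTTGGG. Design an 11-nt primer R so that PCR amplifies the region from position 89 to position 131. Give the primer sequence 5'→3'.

5'-TAAGGGACGCA-3'

The product's 3' end on the top strand is position 131.
The reverse primer anneals to the top strand over positions 121–131, i.e. to TGCGTCCCTTA.
Its sequence written 5'→3' is the reverse complement: TAAGGGACGCA.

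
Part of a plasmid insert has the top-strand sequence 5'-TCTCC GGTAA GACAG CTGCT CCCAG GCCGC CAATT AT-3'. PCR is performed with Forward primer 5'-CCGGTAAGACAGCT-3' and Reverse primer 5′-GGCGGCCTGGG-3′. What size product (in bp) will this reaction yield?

Forward primer CCGGTAAGACAGCT is found on the top strand at positions 4–17.
Taking the reverse complement of GGCGGCCTGGG gives CCCAGGCCGCC, found at positions 21–31 on the template; the primer anneals here to the top strand with its 3' end pointing upstream.
The product runs from position 4 to position 31, so its length is 31 − 4 + 1 = 28 bp.

28 bp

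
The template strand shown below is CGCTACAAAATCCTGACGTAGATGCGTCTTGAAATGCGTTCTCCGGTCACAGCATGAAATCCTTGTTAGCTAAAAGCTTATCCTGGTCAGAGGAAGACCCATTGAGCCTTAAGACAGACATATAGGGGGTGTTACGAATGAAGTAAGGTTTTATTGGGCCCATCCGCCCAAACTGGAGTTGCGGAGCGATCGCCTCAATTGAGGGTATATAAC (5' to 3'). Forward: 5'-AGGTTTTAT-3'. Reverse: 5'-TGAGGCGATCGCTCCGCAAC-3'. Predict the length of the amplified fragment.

Forward primer AGGTTTTAT is found on the top strand at positions 146–154.
Reverse complement of the reverse primer: GTTGCGGAGCGATCGCCTCA. This occurs on the top strand at positions 178–197.
Product length = (reverse-primer end) − (forward-primer start) + 1 = 197 − 146 + 1 = 52 bp.

52 bp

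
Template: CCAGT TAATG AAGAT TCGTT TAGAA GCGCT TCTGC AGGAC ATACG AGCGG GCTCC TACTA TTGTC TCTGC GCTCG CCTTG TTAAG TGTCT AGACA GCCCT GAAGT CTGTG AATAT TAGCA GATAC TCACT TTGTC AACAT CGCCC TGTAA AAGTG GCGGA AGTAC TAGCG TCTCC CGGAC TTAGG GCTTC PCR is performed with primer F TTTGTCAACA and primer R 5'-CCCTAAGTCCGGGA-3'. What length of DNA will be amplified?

57 bp

Forward primer TTTGTCAACA is found on the top strand at positions 130–139.
Reverse complement of the reverse primer: TCCCGGACTTAGGG. This occurs on the top strand at positions 173–186.
Product length = (reverse-primer end) − (forward-primer start) + 1 = 186 − 130 + 1 = 57 bp.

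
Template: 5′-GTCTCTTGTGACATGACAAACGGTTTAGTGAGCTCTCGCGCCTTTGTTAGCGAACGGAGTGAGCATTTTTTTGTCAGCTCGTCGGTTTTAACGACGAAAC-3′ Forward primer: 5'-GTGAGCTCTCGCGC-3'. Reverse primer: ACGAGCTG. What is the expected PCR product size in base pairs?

55 bp

The forward primer matches the template at positions 28–41.
The reverse primer's reverse complement is CAGCTCGT, which matches the template at positions 75–82.
The product runs from position 28 to position 82, so its length is 82 − 28 + 1 = 55 bp.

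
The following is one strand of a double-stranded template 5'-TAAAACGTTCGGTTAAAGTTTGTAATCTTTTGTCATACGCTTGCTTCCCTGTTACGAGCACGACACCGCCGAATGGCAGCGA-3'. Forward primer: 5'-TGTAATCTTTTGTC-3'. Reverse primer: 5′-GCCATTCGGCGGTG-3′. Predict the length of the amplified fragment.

The forward primer matches the template at positions 21–34.
The reverse primer's reverse complement is CACCGCCGAATGGC, which matches the template at positions 64–77.
Amplicon spans positions 21–77: 57 bp.

57 bp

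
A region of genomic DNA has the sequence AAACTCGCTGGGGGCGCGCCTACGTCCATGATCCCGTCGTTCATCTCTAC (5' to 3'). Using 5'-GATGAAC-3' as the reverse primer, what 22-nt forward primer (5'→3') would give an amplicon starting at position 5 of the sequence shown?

The reverse primer's reverse complement GTTCATC matches the template at positions 39–45; the product starts at position 5.
The forward primer is identical to the top strand over positions 5–26: TCGCTGGGGGCGCGCCTACGTC.

5'-TCGCTGGGGGCGCGCCTACGTC-3'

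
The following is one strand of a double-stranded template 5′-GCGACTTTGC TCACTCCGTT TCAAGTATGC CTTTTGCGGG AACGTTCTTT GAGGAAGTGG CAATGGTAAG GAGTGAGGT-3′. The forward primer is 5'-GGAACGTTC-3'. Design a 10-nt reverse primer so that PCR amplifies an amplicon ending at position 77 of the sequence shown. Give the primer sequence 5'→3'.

The forward primer binds at positions 39–47; the product's 3' end on the top strand is position 77.
The reverse primer anneals to the top strand over positions 68–77, i.e. to AAGGAGTGAG.
Its sequence written 5'→3' is the reverse complement: CTCACTCCTT.

5'-CTCACTCCTT-3'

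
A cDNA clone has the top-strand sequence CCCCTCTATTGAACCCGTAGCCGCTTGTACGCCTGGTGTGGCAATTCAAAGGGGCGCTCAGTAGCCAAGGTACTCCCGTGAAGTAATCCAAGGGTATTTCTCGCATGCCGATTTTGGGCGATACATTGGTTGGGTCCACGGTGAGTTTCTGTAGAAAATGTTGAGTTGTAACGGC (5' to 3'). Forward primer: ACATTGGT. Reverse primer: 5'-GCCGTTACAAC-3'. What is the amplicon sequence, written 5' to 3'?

Forward primer ACATTGGT is found on the top strand at positions 123–130.
Taking the reverse complement of GCCGTTACAAC gives GTTGTAACGGC, found at positions 165–175 on the template; the primer anneals here to the top strand with its 3' end pointing upstream.
The product is the template from position 123 through 175 (53 bp).

5'-ACATTGGTTGGGTCCACGGTGAGTTTCTGTAGAAAATGTTGAGTTGTAACGGC-3'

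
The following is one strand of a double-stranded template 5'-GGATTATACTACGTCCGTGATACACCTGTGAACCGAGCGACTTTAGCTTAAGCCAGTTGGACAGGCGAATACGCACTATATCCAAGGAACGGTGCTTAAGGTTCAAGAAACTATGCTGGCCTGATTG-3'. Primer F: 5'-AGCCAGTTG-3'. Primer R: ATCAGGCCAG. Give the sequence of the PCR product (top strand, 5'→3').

5'-AGCCAGTTGGACAGGCGAATACGCACTATATCCAAGGAACGGTGCTTAAGGTTCAAGAAACTATGCTGGCCTGAT-3'

The forward primer matches the template at positions 51–59.
Reverse complement of the reverse primer: CTGGCCTGAT. This occurs on the top strand at positions 116–125.
The product is the template from position 51 through 125 (75 bp).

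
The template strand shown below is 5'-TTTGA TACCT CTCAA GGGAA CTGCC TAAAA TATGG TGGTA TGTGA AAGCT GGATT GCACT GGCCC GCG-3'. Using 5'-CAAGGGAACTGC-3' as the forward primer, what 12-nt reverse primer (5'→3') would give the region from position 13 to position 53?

5'-TCCAGCTTTCAC-3'

The product's 3' end on the top strand is position 53.
The reverse primer anneals to the top strand over positions 42–53, i.e. to GTGAAAGCTGGA.
Its sequence written 5'→3' is the reverse complement: TCCAGCTTTCAC.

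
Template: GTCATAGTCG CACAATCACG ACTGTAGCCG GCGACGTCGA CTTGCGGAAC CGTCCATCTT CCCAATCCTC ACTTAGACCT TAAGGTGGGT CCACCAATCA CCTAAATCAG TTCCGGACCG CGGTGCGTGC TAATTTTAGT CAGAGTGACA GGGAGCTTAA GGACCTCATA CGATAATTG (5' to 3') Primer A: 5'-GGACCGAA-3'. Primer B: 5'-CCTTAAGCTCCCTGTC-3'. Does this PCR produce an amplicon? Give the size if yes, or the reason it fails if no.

Primer A (GGACCGAA) does not match the top strand, and its reverse complement TTCGGTCC does not match either.
With no annealing site for primer A, no amplification occurs.

No product — primer A has no binding site in the template.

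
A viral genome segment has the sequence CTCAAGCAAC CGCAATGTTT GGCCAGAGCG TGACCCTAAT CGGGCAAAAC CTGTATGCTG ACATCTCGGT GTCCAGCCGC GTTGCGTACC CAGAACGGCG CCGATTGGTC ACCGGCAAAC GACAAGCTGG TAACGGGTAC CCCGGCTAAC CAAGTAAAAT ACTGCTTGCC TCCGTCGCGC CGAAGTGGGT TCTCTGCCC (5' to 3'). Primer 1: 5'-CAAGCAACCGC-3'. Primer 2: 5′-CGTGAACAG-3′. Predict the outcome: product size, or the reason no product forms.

No product — primer 2 has no binding site in the template.

Primer 2 (CGTGAACAG) does not match the top strand, and its reverse complement CTGTTCACG does not match either.
With no annealing site for primer 2, no amplification occurs.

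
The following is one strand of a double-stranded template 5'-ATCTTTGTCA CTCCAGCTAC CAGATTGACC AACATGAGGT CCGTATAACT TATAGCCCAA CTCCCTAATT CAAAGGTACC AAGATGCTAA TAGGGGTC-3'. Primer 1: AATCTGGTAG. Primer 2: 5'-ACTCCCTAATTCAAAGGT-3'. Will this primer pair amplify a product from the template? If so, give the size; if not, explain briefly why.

Primer 1 (AATCTGGTAG) has reverse complement CTACCAGATT, which matches the top strand at positions 17–26; primer 1 anneals to the top strand there with its 3' end pointing upstream toward position 17.
Primer 2 (ACTCCCTAATTCAAAGGT) matches the top strand directly at positions 60–77; it anneals to the bottom strand with its 3' end pointing downstream toward position 77.
The 3' ends diverge (primer 1 extends toward position 1, primer 2 toward position 98), so the primers never converge on a shared product.

No product — the primers' 3' ends point away from each other.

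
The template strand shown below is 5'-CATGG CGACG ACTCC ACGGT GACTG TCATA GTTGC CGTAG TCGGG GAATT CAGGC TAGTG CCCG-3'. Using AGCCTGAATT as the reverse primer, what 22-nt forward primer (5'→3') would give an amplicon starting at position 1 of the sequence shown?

5'-CATGGCGACGACTCCACGGTGA-3'

The reverse primer's reverse complement AATTCAGGCT matches the template at positions 47–56; the product starts at position 1.
The forward primer is identical to the top strand over positions 1–22: CATGGCGACGACTCCACGGTGA.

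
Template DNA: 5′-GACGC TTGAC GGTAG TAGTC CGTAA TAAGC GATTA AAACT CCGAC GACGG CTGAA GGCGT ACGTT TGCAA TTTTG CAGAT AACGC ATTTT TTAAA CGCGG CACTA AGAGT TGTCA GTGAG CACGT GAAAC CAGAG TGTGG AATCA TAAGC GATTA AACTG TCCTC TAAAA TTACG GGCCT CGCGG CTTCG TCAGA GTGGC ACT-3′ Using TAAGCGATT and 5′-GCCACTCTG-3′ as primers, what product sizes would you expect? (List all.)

The forward primer TAAGCGATT matches the top strand at positions 26–34, 146–154.
The reverse primer's reverse complement is CAGAGTGGC, matching at positions 192–200.
Each forward site pairs with the reverse site to give a product ending at position 200: sizes 175, 55 bp.

175 bp, 55 bp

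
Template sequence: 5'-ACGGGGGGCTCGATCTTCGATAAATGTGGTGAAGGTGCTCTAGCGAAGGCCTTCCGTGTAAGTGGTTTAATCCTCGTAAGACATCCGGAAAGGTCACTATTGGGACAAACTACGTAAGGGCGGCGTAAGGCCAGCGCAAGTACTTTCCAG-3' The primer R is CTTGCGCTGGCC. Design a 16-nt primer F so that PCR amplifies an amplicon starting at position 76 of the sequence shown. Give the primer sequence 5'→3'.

The reverse primer's reverse complement GGCCAGCGCAAG matches the template at positions 129–140; the product starts at position 76.
The forward primer is identical to the top strand over positions 76–91: GTAAGACATCCGGAAA.

5'-GTAAGACATCCGGAAA-3'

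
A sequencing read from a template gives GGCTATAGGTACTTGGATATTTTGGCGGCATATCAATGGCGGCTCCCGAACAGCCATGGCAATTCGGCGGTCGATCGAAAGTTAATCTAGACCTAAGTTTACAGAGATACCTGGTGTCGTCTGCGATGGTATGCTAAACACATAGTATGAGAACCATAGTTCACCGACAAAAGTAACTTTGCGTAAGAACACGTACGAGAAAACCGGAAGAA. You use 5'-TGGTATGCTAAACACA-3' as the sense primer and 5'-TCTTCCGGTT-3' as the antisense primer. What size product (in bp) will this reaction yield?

85 bp

Scanning the template, TGGTATGCTAAACACA occurs at positions 127–142; this primer anneals to the bottom strand there with its 3' end pointing downstream.
The reverse primer's reverse complement is AACCGGAAGA, which matches the template at positions 202–211.
Product length = (reverse-primer end) − (forward-primer start) + 1 = 211 − 127 + 1 = 85 bp.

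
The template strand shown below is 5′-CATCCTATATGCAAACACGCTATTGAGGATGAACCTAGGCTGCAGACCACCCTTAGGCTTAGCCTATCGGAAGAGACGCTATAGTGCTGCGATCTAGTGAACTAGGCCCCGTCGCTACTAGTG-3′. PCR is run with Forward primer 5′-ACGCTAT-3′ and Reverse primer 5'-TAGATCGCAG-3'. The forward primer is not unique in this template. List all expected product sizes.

The forward primer ACGCTAT matches the top strand at positions 17–23, 76–82.
The reverse primer's reverse complement is CTGCGATCTA, matching at positions 87–96.
Each forward site pairs with the reverse site to give a product ending at position 96: sizes 80, 21 bp.

80 bp, 21 bp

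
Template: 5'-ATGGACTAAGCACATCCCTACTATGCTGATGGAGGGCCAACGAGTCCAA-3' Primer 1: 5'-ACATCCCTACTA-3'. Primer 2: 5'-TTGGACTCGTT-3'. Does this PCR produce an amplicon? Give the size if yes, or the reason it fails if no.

Yes — a 38 bp product.

Primer 1 (ACATCCCTACTA) matches the top strand at positions 12–23; it acts as a forward primer.
Primer 2's reverse complement is AACGAGTCCAA, matching the top strand at positions 39–49; it acts as a reverse primer.
The 3' ends face each other across positions 12–49, giving a 38 bp product.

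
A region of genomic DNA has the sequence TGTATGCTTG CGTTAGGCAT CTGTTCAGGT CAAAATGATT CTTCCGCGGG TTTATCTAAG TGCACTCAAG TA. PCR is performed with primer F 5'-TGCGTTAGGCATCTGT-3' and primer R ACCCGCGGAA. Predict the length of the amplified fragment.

Scanning the template, TGCGTTAGGCATCTGT occurs at positions 9–24; this primer anneals to the bottom strand there with its 3' end pointing downstream.
Reverse complement of the reverse primer: TTCCGCGGGT. This occurs on the top strand at positions 42–51.
Amplicon spans positions 9–51: 43 bp.

43 bp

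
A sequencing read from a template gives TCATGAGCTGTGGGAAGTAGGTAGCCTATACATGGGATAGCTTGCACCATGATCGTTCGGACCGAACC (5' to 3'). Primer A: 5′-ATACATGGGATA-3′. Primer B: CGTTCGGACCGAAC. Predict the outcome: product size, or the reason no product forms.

No product — both primers anneal to the same strand and extend in the same direction.

Primer A (ATACATGGGATA) matches the top strand at positions 28–39 (3' end points downstream).
Primer B (CGTTCGGACCGAAC) also matches the top strand directly, at positions 54–67 — its reverse complement GTTCGGTCCGAACG is not present.
Both primers anneal to the bottom strand with 3' ends pointing the same way, so neither can prime synthesis back toward the other.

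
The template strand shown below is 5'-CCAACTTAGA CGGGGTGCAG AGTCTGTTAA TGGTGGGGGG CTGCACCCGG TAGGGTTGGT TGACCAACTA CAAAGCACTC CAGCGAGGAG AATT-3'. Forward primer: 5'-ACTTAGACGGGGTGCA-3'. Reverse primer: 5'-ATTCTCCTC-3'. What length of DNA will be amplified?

90 bp

The forward primer matches the template at positions 4–19.
Taking the reverse complement of ATTCTCCTC gives GAGGAGAAT, found at positions 85–93 on the template; the primer anneals here to the top strand with its 3' end pointing upstream.
Amplicon spans positions 4–93: 90 bp.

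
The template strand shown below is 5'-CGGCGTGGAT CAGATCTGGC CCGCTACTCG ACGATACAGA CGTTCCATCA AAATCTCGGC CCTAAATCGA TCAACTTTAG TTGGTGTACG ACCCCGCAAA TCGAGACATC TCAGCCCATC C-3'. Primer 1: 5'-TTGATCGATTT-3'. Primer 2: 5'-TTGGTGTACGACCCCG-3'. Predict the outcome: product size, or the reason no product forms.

Primer 1 (TTGATCGATTT) has reverse complement AAATCGATCAA, which matches the top strand at positions 64–74; primer 1 anneals to the top strand there with its 3' end pointing upstream toward position 64.
Primer 2 (TTGGTGTACGACCCCG) matches the top strand directly at positions 81–96; it anneals to the bottom strand with its 3' end pointing downstream toward position 96.
The 3' ends diverge (primer 1 extends toward position 1, primer 2 toward position 121), so the primers never converge on a shared product.

No product — the primers' 3' ends point away from each other.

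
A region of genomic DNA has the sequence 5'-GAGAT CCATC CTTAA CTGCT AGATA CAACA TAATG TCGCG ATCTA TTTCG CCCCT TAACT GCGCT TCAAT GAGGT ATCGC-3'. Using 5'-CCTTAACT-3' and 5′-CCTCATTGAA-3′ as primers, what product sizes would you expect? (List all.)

65 bp, 22 bp

The forward primer CCTTAACT matches the top strand at positions 10–17, 53–60.
The reverse primer's reverse complement is TTCAATGAGG, matching at positions 65–74.
Each forward site pairs with the reverse site to give a product ending at position 74: sizes 65, 22 bp.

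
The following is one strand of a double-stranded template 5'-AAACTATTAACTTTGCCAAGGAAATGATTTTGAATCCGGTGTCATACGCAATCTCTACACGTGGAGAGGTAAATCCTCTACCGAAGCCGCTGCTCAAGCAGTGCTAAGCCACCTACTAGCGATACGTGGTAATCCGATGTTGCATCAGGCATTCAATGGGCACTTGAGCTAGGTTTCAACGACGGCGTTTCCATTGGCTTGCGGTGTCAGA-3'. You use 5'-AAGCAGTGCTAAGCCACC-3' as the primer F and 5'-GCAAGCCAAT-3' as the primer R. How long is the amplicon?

107 bp

The forward primer matches the template at positions 96–113.
Taking the reverse complement of GCAAGCCAAT gives ATTGGCTTGC, found at positions 193–202 on the template; the primer anneals here to the top strand with its 3' end pointing upstream.
The product runs from position 96 to position 202, so its length is 202 − 96 + 1 = 107 bp.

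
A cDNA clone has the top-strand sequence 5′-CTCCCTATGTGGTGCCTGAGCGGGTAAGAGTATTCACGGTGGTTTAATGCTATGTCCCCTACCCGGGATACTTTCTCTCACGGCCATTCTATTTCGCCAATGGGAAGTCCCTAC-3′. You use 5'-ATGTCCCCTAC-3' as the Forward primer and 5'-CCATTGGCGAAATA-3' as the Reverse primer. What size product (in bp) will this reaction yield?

52 bp

The forward primer matches the template at positions 52–62.
The reverse primer's reverse complement is TATTTCGCCAATGG, which matches the template at positions 90–103.
Amplicon spans positions 52–103: 52 bp.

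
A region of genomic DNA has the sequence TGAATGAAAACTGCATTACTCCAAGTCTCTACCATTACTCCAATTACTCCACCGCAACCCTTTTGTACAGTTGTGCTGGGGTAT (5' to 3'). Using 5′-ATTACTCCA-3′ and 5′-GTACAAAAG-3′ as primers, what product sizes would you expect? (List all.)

54 bp, 35 bp, 26 bp

The forward primer ATTACTCCA matches the top strand at positions 15–23, 34–42, 43–51.
The reverse primer's reverse complement is CTTTTGTAC, matching at positions 60–68.
Each forward site pairs with the reverse site to give a product ending at position 68: sizes 54, 35, 26 bp.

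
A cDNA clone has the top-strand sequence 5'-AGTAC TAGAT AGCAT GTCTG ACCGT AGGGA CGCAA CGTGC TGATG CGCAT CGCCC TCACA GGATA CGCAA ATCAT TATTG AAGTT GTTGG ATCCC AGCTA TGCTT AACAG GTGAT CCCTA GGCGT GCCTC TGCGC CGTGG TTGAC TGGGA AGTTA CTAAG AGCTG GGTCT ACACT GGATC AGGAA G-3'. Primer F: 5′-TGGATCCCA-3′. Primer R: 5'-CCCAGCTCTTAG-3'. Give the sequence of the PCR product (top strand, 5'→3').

5'-TGGATCCCAGCTATGCTTAACAGGTGATCCCTAGGCGTGCCTCTGCGCCGTGGTTGACTGGGAAGTTACTAAGAGCTGGG-3'

Scanning the template, TGGATCCCA occurs at positions 88–96; this primer anneals to the bottom strand there with its 3' end pointing downstream.
Taking the reverse complement of CCCAGCTCTTAG gives CTAAGAGCTGGG, found at positions 156–167 on the template; the primer anneals here to the top strand with its 3' end pointing upstream.
The product is the template from position 88 through 167 (80 bp).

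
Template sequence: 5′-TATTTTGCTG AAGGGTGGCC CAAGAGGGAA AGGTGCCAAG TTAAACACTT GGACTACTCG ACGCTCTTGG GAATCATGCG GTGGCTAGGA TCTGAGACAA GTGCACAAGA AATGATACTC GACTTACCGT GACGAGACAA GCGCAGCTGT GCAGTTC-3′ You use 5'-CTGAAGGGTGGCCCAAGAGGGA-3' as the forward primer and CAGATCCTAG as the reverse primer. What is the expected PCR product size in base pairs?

Scanning the template, CTGAAGGGTGGCCCAAGAGGGA occurs at positions 8–29; this primer anneals to the bottom strand there with its 3' end pointing downstream.
The reverse primer's reverse complement is CTAGGATCTG, which matches the template at positions 85–94.
The product runs from position 8 to position 94, so its length is 94 − 8 + 1 = 87 bp.

87 bp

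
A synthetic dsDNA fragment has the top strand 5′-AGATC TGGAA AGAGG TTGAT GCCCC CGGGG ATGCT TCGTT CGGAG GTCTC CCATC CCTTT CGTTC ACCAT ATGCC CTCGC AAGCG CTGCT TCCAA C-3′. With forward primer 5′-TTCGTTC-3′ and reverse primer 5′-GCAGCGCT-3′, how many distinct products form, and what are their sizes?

Two products: 55 bp, 31 bp

The forward primer TTCGTTC matches the top strand at positions 35–41, 59–65.
The reverse primer's reverse complement is AGCGCTGC, matching at positions 82–89.
Each forward site pairs with the reverse site to give a product ending at position 89: sizes 55, 31 bp.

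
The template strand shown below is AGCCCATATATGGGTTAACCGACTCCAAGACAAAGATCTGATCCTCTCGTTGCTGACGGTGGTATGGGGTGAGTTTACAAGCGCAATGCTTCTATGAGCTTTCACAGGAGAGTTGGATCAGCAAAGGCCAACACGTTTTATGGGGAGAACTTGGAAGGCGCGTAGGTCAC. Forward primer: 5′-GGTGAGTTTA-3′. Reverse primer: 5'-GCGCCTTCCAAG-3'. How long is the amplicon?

Forward primer GGTGAGTTTA is found on the top strand at positions 68–77.
Taking the reverse complement of GCGCCTTCCAAG gives CTTGGAAGGCGC, found at positions 150–161 on the template; the primer anneals here to the top strand with its 3' end pointing upstream.
Product length = (reverse-primer end) − (forward-primer start) + 1 = 161 − 68 + 1 = 94 bp.

94 bp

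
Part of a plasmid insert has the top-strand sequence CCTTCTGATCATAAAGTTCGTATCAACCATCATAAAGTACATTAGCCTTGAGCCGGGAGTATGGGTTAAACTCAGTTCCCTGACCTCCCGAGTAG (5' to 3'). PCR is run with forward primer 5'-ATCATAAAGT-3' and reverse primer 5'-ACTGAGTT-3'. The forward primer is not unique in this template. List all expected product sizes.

The forward primer ATCATAAAGT matches the top strand at positions 8–17, 29–38.
The reverse primer's reverse complement is AACTCAGT, matching at positions 69–76.
Each forward site pairs with the reverse site to give a product ending at position 76: sizes 69, 48 bp.

69 bp, 48 bp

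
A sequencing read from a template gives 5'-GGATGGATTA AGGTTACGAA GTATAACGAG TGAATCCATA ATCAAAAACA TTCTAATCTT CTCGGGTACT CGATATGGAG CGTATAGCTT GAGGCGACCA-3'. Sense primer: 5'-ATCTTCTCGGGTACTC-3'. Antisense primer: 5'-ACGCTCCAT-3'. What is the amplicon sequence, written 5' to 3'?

The forward primer matches the template at positions 56–71.
Taking the reverse complement of ACGCTCCAT gives ATGGAGCGT, found at positions 75–83 on the template; the primer anneals here to the top strand with its 3' end pointing upstream.
The product is the template from position 56 through 83 (28 bp).

5'-ATCTTCTCGGGTACTCGATATGGAGCGT-3'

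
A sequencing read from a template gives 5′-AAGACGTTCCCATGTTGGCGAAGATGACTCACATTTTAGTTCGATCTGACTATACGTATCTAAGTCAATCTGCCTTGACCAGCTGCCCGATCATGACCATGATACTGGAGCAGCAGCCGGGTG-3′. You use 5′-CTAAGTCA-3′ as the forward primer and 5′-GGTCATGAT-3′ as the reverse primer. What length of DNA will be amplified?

39 bp

The forward primer matches the template at positions 60–67.
The reverse primer's reverse complement is ATCATGACC, which matches the template at positions 90–98.
Product length = (reverse-primer end) − (forward-primer start) + 1 = 98 − 60 + 1 = 39 bp.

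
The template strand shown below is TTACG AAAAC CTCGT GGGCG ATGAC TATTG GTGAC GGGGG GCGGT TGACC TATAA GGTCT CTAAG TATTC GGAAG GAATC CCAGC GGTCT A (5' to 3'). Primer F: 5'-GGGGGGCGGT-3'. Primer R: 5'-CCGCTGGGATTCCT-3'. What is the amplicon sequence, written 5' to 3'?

The forward primer matches the template at positions 36–45.
The reverse primer's reverse complement is AGGAATCCCAGCGG, which matches the template at positions 74–87.
The product is the template from position 36 through 87 (52 bp).

5'-GGGGGGCGGTTGACCTATAAGGTCTCTAAGTATTCGGAAGGAATCCCAGCGG-3'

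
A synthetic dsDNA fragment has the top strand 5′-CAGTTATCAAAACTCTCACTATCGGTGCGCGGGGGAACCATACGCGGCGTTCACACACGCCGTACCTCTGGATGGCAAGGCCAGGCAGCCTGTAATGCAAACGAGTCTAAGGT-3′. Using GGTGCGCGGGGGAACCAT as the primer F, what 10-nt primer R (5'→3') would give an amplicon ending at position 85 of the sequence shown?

The forward primer binds at positions 24–41; the product's 3' end on the top strand is position 85.
The reverse primer anneals to the top strand over positions 76–85, i.e. to CAAGGCCAGG.
Its sequence written 5'→3' is the reverse complement: CCTGGCCTTG.

5'-CCTGGCCTTG-3'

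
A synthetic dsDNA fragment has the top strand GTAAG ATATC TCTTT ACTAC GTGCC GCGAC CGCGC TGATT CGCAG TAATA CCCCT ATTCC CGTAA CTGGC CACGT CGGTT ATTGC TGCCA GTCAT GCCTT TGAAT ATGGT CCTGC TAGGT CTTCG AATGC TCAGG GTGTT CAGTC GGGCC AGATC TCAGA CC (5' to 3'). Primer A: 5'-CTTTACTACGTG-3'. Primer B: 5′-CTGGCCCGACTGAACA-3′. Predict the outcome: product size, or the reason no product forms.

Primer A (CTTTACTACGTG) matches the top strand at positions 12–23; it acts as a forward primer.
Primer B's reverse complement is TGTTCAGTCGGGCCAG, matching the top strand at positions 137–152; it acts as a reverse primer.
The 3' ends face each other across positions 12–152, giving a 141 bp product.

Yes — a 141 bp product.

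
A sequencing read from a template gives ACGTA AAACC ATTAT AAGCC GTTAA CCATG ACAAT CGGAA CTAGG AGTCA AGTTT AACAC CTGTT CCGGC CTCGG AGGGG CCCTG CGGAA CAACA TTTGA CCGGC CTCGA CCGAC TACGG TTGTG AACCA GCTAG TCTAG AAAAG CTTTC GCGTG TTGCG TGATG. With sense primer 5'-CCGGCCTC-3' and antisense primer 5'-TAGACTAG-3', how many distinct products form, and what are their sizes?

Two products: 74 bp, 39 bp

The forward primer CCGGCCTC matches the top strand at positions 66–73, 101–108.
The reverse primer's reverse complement is CTAGTCTA, matching at positions 132–139.
Each forward site pairs with the reverse site to give a product ending at position 139: sizes 74, 39 bp.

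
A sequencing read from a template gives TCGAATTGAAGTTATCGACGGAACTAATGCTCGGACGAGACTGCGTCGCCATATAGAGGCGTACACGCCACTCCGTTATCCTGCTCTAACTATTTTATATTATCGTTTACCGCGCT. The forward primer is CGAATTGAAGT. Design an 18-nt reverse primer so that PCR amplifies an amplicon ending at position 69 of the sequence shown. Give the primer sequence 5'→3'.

5'-GGCGTGTACGCCTCTATA-3'

The forward primer binds at positions 2–12; the product's 3' end on the top strand is position 69.
The reverse primer anneals to the top strand over positions 52–69, i.e. to TATAGAGGCGTACACGCC.
Its sequence written 5'→3' is the reverse complement: GGCGTGTACGCCTCTATA.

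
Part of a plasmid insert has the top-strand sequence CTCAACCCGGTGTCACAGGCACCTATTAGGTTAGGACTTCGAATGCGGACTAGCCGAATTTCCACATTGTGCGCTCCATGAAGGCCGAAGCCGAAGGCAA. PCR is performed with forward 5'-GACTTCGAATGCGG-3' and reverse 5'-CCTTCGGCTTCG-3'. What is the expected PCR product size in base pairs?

Forward primer GACTTCGAATGCGG is found on the top strand at positions 35–48.
Taking the reverse complement of CCTTCGGCTTCG gives CGAAGCCGAAGG, found at positions 86–97 on the template; the primer anneals here to the top strand with its 3' end pointing upstream.
Product length = (reverse-primer end) − (forward-primer start) + 1 = 97 − 35 + 1 = 63 bp.

63 bp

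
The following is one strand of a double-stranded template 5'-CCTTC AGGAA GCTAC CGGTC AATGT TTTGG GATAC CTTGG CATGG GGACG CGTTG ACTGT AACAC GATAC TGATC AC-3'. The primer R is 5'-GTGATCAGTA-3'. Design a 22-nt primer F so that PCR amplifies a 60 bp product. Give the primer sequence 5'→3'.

The reverse primer's reverse complement TACTGATCAC matches the template at positions 68–77, so the product ends at position 77.
A 60 bp product then starts at position 77 − 60 + 1 = 18.
The forward primer is identical to the top strand there: GTCAATGTTTTGGGATACCTTG.

5'-GTCAATGTTTTGGGATACCTTG-3'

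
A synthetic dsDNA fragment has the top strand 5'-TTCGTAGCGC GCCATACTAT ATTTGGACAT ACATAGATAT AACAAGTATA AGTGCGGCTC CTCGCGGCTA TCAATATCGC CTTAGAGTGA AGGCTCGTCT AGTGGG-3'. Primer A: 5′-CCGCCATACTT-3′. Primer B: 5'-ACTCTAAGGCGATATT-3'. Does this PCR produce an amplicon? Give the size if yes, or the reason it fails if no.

Primer A (CCGCCATACTT) does not match the top strand, and its reverse complement AAGTATGGCGG does not match either.
With no annealing site for primer A, no amplification occurs.

No product — primer A has no binding site in the template.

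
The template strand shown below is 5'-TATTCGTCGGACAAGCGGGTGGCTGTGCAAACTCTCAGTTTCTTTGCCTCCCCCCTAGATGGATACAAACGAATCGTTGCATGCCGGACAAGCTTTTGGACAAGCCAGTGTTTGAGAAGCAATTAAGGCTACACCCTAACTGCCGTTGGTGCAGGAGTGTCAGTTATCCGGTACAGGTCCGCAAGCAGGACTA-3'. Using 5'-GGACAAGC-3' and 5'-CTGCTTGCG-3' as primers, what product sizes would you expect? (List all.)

180 bp, 103 bp, 91 bp

The forward primer GGACAAGC matches the top strand at positions 9–16, 86–93, 98–105.
The reverse primer's reverse complement is CGCAAGCAG, matching at positions 180–188.
Each forward site pairs with the reverse site to give a product ending at position 188: sizes 180, 103, 91 bp.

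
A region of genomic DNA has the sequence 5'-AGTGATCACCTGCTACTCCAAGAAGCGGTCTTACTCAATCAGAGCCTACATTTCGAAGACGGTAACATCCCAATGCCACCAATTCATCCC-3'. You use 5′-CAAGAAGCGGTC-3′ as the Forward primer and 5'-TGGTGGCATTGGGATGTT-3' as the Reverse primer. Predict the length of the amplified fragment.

63 bp

Forward primer CAAGAAGCGGTC is found on the top strand at positions 19–30.
The reverse primer's reverse complement is AACATCCCAATGCCACCA, which matches the template at positions 64–81.
Amplicon spans positions 19–81: 63 bp.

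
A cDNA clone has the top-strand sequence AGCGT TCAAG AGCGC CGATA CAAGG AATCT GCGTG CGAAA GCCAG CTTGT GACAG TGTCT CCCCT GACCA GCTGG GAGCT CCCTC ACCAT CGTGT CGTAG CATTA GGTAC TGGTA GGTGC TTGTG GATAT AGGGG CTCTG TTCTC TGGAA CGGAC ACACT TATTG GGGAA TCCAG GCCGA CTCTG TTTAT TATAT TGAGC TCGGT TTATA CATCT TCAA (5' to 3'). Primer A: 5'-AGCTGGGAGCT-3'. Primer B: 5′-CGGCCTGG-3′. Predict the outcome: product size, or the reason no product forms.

Yes — a 110 bp product.

Primer A (AGCTGGGAGCT) matches the top strand at positions 70–80; it acts as a forward primer.
Primer B's reverse complement is CCAGGCCG, matching the top strand at positions 172–179; it acts as a reverse primer.
The 3' ends face each other across positions 70–179, giving a 110 bp product.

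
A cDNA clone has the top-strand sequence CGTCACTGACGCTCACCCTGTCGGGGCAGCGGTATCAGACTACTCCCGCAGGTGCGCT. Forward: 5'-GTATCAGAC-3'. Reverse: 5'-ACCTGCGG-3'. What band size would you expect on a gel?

22 bp

Scanning the template, GTATCAGAC occurs at positions 32–40; this primer anneals to the bottom strand there with its 3' end pointing downstream.
Taking the reverse complement of ACCTGCGG gives CCGCAGGT, found at positions 46–53 on the template; the primer anneals here to the top strand with its 3' end pointing upstream.
The product runs from position 32 to position 53, so its length is 53 − 32 + 1 = 22 bp.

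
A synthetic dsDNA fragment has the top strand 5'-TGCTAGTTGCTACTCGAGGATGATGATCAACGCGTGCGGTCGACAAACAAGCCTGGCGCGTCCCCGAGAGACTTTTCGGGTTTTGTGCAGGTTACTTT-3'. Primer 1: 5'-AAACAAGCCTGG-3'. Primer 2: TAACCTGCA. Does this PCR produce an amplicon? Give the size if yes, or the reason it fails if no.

Yes — a 50 bp product.

Primer 1 (AAACAAGCCTGG) matches the top strand at positions 45–56; it acts as a forward primer.
Primer 2's reverse complement is TGCAGGTTA, matching the top strand at positions 86–94; it acts as a reverse primer.
The 3' ends face each other across positions 45–94, giving a 50 bp product.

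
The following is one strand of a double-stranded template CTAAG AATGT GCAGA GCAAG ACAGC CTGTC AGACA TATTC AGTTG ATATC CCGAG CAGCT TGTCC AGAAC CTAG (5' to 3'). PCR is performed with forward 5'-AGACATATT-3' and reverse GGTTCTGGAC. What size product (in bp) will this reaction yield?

41 bp

Forward primer AGACATATT is found on the top strand at positions 31–39.
Reverse complement of the reverse primer: GTCCAGAACC. This occurs on the top strand at positions 62–71.
The product runs from position 31 to position 71, so its length is 71 − 31 + 1 = 41 bp.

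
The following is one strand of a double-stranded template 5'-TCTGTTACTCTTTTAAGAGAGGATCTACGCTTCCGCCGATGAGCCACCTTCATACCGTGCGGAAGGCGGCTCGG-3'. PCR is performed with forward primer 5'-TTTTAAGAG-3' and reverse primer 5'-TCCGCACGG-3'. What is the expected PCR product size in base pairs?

Scanning the template, TTTTAAGAG occurs at positions 11–19; this primer anneals to the bottom strand there with its 3' end pointing downstream.
The reverse primer's reverse complement is CCGTGCGGA, which matches the template at positions 55–63.
Product length = (reverse-primer end) − (forward-primer start) + 1 = 63 − 11 + 1 = 53 bp.

53 bp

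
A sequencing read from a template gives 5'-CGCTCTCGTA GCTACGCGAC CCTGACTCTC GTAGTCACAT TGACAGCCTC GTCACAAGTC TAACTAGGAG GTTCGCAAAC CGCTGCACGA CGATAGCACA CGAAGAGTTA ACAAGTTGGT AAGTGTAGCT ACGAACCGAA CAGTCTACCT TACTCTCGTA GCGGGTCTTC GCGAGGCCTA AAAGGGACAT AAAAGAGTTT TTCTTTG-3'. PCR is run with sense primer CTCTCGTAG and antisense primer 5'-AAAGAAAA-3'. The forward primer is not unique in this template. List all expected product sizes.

The forward primer CTCTCGTAG matches the top strand at positions 3–11, 26–34, 153–161.
The reverse primer's reverse complement is TTTTCTTT, matching at positions 199–206.
Each forward site pairs with the reverse site to give a product ending at position 206: sizes 204, 181, 54 bp.

204 bp, 181 bp, 54 bp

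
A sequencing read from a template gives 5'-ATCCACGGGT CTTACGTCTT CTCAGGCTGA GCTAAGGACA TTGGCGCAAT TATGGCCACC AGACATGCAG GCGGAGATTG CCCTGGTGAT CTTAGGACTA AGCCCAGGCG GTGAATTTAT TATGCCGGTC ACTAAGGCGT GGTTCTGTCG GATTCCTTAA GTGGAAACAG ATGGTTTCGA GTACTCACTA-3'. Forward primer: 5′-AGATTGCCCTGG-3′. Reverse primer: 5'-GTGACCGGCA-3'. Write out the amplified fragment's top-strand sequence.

Forward primer AGATTGCCCTGG is found on the top strand at positions 75–86.
The reverse primer's reverse complement is TGCCGGTCAC, which matches the template at positions 123–132.
The product is the template from position 75 through 132 (58 bp).

5'-AGATTGCCCTGGTGATCTTAGGACTAAGCCCAGGCGGTGAATTTATTATGCCGGTCAC-3'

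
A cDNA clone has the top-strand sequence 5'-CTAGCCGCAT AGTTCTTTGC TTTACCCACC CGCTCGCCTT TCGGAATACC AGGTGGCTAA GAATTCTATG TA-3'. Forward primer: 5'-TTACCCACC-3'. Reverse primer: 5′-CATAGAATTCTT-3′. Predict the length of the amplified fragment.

Scanning the template, TTACCCACC occurs at positions 22–30; this primer anneals to the bottom strand there with its 3' end pointing downstream.
Reverse complement of the reverse primer: AAGAATTCTATG. This occurs on the top strand at positions 59–70.
Product length = (reverse-primer end) − (forward-primer start) + 1 = 70 − 22 + 1 = 49 bp.

49 bp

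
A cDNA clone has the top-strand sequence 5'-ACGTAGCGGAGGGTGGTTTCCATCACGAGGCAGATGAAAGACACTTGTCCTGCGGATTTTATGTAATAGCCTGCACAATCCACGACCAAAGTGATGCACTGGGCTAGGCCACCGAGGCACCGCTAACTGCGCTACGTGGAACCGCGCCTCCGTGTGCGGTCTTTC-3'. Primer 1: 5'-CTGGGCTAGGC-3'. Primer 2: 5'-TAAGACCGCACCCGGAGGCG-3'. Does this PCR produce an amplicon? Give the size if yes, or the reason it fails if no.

Primer 2 (TAAGACCGCACCCGGAGGCG) does not match the top strand, and its reverse complement CGCCTCCGGGTGCGGTCTTA does not match either.
With no annealing site for primer 2, no amplification occurs.

No product — primer 2 has no binding site in the template.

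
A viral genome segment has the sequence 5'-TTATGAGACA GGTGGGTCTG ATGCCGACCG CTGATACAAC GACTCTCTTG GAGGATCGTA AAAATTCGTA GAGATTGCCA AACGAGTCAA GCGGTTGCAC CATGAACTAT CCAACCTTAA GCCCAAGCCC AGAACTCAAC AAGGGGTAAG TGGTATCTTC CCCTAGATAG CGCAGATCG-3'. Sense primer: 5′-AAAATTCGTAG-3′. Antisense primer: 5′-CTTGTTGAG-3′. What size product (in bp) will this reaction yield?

Forward primer AAAATTCGTAG is found on the top strand at positions 61–71.
Reverse complement of the reverse primer: CTCAACAAG. This occurs on the top strand at positions 135–143.
Product length = (reverse-primer end) − (forward-primer start) + 1 = 143 − 61 + 1 = 83 bp.

83 bp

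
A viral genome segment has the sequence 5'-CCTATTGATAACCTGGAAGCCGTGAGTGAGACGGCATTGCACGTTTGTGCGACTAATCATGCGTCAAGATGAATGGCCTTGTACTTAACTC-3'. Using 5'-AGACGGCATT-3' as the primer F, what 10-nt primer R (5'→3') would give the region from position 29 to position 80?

The product's 3' end on the top strand is position 80.
The reverse primer anneals to the top strand over positions 71–80, i.e. to GAATGGCCTT.
Its sequence written 5'→3' is the reverse complement: AAGGCCATTC.

5'-AAGGCCATTC-3'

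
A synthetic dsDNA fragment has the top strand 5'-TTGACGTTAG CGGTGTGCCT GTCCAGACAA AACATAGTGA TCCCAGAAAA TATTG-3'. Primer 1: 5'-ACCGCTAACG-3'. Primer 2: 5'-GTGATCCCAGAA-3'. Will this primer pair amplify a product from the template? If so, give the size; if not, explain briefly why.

Primer 1 (ACCGCTAACG) has reverse complement CGTTAGCGGT, which matches the top strand at positions 5–14; primer 1 anneals to the top strand there with its 3' end pointing upstream toward position 5.
Primer 2 (GTGATCCCAGAA) matches the top strand directly at positions 37–48; it anneals to the bottom strand with its 3' end pointing downstream toward position 48.
The 3' ends diverge (primer 1 extends toward position 1, primer 2 toward position 55), so the primers never converge on a shared product.

No product — the primers' 3' ends point away from each other.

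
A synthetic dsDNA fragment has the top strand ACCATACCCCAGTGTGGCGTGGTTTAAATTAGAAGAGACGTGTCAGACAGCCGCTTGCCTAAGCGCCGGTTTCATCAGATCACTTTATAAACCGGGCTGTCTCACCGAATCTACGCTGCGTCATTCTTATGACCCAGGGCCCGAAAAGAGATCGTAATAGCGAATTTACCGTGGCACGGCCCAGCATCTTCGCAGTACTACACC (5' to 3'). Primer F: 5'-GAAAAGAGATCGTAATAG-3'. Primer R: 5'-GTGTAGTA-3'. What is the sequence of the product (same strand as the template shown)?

5'-GAAAAGAGATCGTAATAGCGAATTTACCGTGGCACGGCCCAGCATCTTCGCAGTACTACAC-3'

The forward primer matches the template at positions 143–160.
Taking the reverse complement of GTGTAGTA gives TACTACAC, found at positions 196–203 on the template; the primer anneals here to the top strand with its 3' end pointing upstream.
The product is the template from position 143 through 203 (61 bp).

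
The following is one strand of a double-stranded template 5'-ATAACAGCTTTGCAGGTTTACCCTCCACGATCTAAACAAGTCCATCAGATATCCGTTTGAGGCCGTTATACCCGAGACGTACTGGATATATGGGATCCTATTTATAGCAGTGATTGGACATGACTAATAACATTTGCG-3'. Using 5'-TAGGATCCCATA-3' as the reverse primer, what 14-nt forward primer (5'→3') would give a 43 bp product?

The reverse primer's reverse complement TATGGGATCCTA matches the template at positions 89–100, so the product ends at position 100.
A 43 bp product then starts at position 100 − 43 + 1 = 58.
The forward primer is identical to the top strand there: TGAGGCCGTTATAC.

5'-TGAGGCCGTTATAC-3'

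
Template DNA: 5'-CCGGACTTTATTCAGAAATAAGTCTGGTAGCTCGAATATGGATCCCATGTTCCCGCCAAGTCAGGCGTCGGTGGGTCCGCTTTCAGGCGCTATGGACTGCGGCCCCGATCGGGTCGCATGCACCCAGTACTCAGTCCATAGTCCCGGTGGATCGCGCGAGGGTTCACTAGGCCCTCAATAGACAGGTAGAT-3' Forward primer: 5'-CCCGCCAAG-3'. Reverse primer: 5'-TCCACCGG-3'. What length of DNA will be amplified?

100 bp

Forward primer CCCGCCAAG is found on the top strand at positions 52–60.
Reverse complement of the reverse primer: CCGGTGGA. This occurs on the top strand at positions 144–151.
The product runs from position 52 to position 151, so its length is 151 − 52 + 1 = 100 bp.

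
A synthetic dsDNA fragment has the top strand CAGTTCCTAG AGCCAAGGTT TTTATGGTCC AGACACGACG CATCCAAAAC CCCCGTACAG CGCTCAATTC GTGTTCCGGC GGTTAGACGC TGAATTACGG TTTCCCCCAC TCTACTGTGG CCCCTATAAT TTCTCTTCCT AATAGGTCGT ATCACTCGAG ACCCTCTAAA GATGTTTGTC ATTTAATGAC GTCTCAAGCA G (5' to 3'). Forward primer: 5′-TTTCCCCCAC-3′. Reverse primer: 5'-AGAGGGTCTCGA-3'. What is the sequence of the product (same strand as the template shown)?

Forward primer TTTCCCCCAC is found on the top strand at positions 101–110.
The reverse primer's reverse complement is TCGAGACCCTCT, which matches the template at positions 156–167.
The product is the template from position 101 through 167 (67 bp).

5'-TTTCCCCCACTCTACTGTGGCCCCTATAATTTCTCTTCCTAATAGGTCGTATCACTCGAGACCCTCT-3'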